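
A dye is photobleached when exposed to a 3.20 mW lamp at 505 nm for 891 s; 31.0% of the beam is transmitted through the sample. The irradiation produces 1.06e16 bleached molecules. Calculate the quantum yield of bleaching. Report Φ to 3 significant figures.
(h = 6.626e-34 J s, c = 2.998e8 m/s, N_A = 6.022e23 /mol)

Φ = 0.00212

Product: 1.06e16 / 6.022e23 = 1.760e-8 mol.
Photon energy at 505 nm: hc/λ = (6.626e-34)(2.998e8)/(505e-9) = 3.934e-19 J.
Energy delivered: (3.20 mW)(891 s) = 2.851 J.
Photons incident: 2.851 / 3.934e-19 = 7.247e18, i.e. 7.247e18/6.022e23 = 1.203e-5 mol.
Fraction absorbed: 1 − 31.0/100 = 0.6900.
Photons absorbed: 0.6900 × 1.203e-5 = 8.301e-6 mol.
Φ = 1.760e-8 mol / 8.301e-6 mol photons = 0.00212.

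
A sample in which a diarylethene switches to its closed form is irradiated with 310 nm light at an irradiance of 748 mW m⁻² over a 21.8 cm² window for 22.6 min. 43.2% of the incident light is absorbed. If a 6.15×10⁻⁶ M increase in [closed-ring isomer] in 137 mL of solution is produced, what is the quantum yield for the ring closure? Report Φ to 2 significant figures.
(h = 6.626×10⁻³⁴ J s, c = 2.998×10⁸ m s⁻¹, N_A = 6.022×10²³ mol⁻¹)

Product: (6.15×10⁻⁶ M)(0.137 L) = 8.426×10⁻⁷ mol.
Photon energy at 310 nm: hc/λ = (6.626×10⁻³⁴)(2.998×10⁸)/(310×10⁻⁹) = 6.408×10⁻¹⁹ J.
Energy delivered: (748 mW m⁻²)(21.8×10⁻⁴ m²)(1356 s) = 2.211 J.
Photons incident: 2.211 / 6.408×10⁻¹⁹ = 3.450×10¹⁸, i.e. 3.450×10¹⁸/6.022×10²³ = 5.729×10⁻⁶ mol.
Photons absorbed: 0.432 × 5.729×10⁻⁶ = 2.475×10⁻⁶ mol.
Φ = 8.426×10⁻⁷ mol / 2.475×10⁻⁶ mol photons = 0.34.

Φ = 0.34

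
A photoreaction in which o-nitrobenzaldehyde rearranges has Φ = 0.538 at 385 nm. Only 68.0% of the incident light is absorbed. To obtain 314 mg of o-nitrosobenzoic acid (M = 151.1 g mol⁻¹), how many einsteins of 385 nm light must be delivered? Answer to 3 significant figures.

Product: 314 mg / 151.1 g mol⁻¹ = 0.002078 mol.
Photons that must be absorbed: 0.002078 / 0.538 = 0.003862 mol.
Incident photons needed: 0.003862 / 0.680 = 0.005679 mol.

0.00568 einstein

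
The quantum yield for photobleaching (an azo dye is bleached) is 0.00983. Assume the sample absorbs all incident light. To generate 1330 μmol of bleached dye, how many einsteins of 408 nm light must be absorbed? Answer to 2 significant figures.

0.14 einstein

Product: 1330 μmol = 0.00133 mol.
Photons that must be absorbed: 0.00133 / 0.00983 = 0.1353 mol.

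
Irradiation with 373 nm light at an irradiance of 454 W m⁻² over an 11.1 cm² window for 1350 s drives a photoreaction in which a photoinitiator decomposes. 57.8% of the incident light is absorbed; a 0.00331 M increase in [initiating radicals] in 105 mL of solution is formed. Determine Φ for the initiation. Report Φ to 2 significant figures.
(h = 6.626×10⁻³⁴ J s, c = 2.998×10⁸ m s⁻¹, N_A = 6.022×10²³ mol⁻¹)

Φ = 0.28

Product: (0.00331 M)(0.105 L) = 3.475×10⁻⁴ mol.
Photon energy at 373 nm: hc/λ = (6.626×10⁻³⁴)(2.998×10⁸)/(373×10⁻⁹) = 5.326×10⁻¹⁹ J.
Energy delivered: (454 W m⁻²)(11.1×10⁻⁴ m²)(1350 s) = 680.3 J.
Photons incident: 680.3 / 5.326×10⁻¹⁹ = 1.277×10²¹, i.e. 1.277×10²¹/6.022×10²³ = 0.002121 mol.
Photons absorbed: 0.578 × 0.002121 = 0.001226 mol.
Φ = 3.475×10⁻⁴ mol / 0.001226 mol photons = 0.28.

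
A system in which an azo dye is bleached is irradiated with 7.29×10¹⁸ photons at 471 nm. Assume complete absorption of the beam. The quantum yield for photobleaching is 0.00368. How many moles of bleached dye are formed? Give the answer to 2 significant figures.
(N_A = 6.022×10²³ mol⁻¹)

Moles of photons: 7.29×10¹⁸ / 6.022×10²³ = 1.211×10⁻⁵ mol.
Product: Φ × n_abs = 0.00368 × 1.211×10⁻⁵ = 4.456×10⁻⁸ mol.

4.5×10⁻⁸ mol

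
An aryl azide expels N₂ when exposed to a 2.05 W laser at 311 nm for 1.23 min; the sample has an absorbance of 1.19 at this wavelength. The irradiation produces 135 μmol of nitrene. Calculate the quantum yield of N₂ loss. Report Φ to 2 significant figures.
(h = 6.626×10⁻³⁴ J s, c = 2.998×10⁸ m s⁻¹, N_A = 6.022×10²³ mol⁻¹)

Product: 135 μmol = 1.35×10⁻⁴ mol.
Photon energy at 311 nm: hc/λ = (6.626×10⁻³⁴)(2.998×10⁸)/(311×10⁻⁹) = 6.387×10⁻¹⁹ J.
Energy delivered: (2.05 W)(73.8 s) = 151.3 J.
Photons incident: 151.3 / 6.387×10⁻¹⁹ = 2.369×10²⁰, i.e. 2.369×10²⁰/6.022×10²³ = 3.934×10⁻⁴ mol.
Fraction absorbed: 1 − 10^(−1.19) = 0.9354.
Photons absorbed: 0.9354 × 3.934×10⁻⁴ = 3.680×10⁻⁴ mol.
Φ = 1.35×10⁻⁴ mol / 3.680×10⁻⁴ mol photons = 0.37.

Φ = 0.37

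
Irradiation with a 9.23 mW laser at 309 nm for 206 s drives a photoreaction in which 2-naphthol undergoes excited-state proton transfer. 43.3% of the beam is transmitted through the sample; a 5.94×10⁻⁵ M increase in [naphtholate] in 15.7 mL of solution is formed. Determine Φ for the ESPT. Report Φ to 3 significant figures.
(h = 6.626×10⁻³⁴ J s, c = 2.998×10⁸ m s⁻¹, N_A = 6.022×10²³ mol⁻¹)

Product: (5.94×10⁻⁵ M)(0.0157 L) = 9.326×10⁻⁷ mol.
Photon energy at 309 nm: hc/λ = (6.626×10⁻³⁴)(2.998×10⁸)/(309×10⁻⁹) = 6.429×10⁻¹⁹ J.
Energy delivered: (9.23 mW)(206 s) = 1.901 J.
Photons incident: 1.901 / 6.429×10⁻¹⁹ = 2.957×10¹⁸, i.e. 2.957×10¹⁸/6.022×10²³ = 4.910×10⁻⁶ mol.
Fraction absorbed: 1 − 43.3/100 = 0.5670.
Photons absorbed: 0.5670 × 4.910×10⁻⁶ = 2.784×10⁻⁶ mol.
Φ = 9.326×10⁻⁷ mol / 2.784×10⁻⁶ mol photons = 0.335.

Φ = 0.335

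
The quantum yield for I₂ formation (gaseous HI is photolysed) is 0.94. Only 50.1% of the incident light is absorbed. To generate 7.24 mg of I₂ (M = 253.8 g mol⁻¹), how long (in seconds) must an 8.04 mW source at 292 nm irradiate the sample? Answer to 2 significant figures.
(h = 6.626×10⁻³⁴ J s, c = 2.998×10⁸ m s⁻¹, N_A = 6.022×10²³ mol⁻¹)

t ≈ 3100 s

Product: 7.24 mg / 253.8 g mol⁻¹ = 2.853×10⁻⁵ mol.
Photons that must be absorbed: 2.853×10⁻⁵ / 0.94 = 3.035×10⁻⁵ mol.
Incident photons needed: 3.035×10⁻⁵ / 0.501 = 6.058×10⁻⁵ mol.
Photon energy: hc/λ = 6.803×10⁻¹⁹ J; per mole, 4.097×10⁵ J mol⁻¹.
Energy required: 6.058×10⁻⁵ × 4.097×10⁵ = 24.82 J.
Time: 24.82 J / 0.00804 W = 3100 s.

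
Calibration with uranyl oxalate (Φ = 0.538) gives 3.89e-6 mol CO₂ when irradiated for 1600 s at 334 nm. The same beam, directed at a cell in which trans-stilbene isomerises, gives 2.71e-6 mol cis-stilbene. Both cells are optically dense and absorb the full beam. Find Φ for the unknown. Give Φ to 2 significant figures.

Φ = 0.37

Photons absorbed by the actinometer: 3.89e-6 / 0.538 = 7.230e-6 mol.
Φ(unknown) = 2.71e-6 / 7.230e-6 = 0.37.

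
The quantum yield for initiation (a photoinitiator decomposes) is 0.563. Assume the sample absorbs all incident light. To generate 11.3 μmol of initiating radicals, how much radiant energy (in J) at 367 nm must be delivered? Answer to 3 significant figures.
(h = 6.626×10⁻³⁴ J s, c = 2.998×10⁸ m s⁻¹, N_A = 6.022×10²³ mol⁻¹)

6.54 J

Product: 11.3 μmol = 1.13×10⁻⁵ mol.
Photons that must be absorbed: 1.13×10⁻⁵ / 0.563 = 2.007×10⁻⁵ mol.
Photon energy: hc/λ = 5.413×10⁻¹⁹ J; per mole, 3.260×10⁵ J mol⁻¹.
Energy required: 2.007×10⁻⁵ × 3.260×10⁵ = 6.54 J.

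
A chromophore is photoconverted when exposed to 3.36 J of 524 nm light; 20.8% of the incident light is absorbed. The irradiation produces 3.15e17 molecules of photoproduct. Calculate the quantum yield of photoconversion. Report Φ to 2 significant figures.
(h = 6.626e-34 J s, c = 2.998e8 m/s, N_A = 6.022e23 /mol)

Product: 3.15e17 / 6.022e23 = 5.231e-7 mol.
Photon energy at 524 nm: hc/λ = (6.626e-34)(2.998e8)/(524e-9) = 3.791e-19 J.
Photons incident: 3.36 / 3.791e-19 = 8.863e18, i.e. 8.863e18/6.022e23 = 1.472e-5 mol.
Photons absorbed: 0.208 × 1.472e-5 = 3.062e-6 mol.
Φ = 5.231e-7 mol / 3.062e-6 mol photons = 0.17.

Φ = 0.17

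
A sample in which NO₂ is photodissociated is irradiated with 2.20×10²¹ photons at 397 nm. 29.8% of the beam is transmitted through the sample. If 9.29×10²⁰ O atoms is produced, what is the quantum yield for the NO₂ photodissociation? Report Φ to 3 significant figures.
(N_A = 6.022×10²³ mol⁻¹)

Product: 9.29×10²⁰ / 6.022×10²³ = 0.001543 mol.
Moles of photons: 2.20×10²¹ / 6.022×10²³ = 0.003653 mol.
Fraction absorbed: 1 − 29.8/100 = 0.7020.
Photons absorbed: 0.7020 × 0.003653 = 0.002564 mol.
Φ = 0.001543 mol / 0.002564 mol photons = 0.602.

Φ = 0.602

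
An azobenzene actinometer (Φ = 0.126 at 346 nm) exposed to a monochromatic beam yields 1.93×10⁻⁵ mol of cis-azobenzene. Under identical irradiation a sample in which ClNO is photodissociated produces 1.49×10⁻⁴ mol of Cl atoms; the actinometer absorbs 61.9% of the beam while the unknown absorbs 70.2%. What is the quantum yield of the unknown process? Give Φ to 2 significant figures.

Φ = 0.86

Photons absorbed by the actinometer: 1.93×10⁻⁵ / 0.126 = 1.532×10⁻⁴ mol.
Incident flux: 1.532×10⁻⁴ / 0.619 = 2.475×10⁻⁴ einstein.
Absorbed by unknown: 0.702 × 2.475×10⁻⁴ = 1.737×10⁻⁴ mol.
Φ(unknown) = 1.49×10⁻⁴ / 1.737×10⁻⁴ = 0.86.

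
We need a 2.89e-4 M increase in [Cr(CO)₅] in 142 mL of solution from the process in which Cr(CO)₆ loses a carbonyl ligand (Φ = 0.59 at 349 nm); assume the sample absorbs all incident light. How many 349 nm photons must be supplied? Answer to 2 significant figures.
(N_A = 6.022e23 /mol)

4.2e19 photons

Product: (2.89e-4 M)(0.142 L) = 4.104e-5 mol.
Photons that must be absorbed: 4.104e-5 / 0.59 = 6.956e-5 mol.
Photon count: 6.956e-5 × 6.022e23 = 4.2e19.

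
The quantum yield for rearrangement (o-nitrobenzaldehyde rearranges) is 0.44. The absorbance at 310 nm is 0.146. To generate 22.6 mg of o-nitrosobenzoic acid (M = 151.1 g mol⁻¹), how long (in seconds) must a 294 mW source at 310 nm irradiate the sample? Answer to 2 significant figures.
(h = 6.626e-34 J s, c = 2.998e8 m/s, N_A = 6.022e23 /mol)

t ≈ 1600 s

Product: 22.6 mg / 151.1 g mol⁻¹ = 1.496e-4 mol.
Photons that must be absorbed: 1.496e-4 / 0.44 = 3.400e-4 mol.
Fraction absorbed: 1 − 10^(−0.146) = 0.2855.
Incident photons needed: 3.400e-4 / 0.2855 = 0.001191 mol.
Photon energy: hc/λ = 6.408e-19 J; per mole, 3.859e5 J mol⁻¹.
Energy required: 0.001191 × 3.859e5 = 459.6 J.
Time: 459.6 J / 0.294 W = 1600 s.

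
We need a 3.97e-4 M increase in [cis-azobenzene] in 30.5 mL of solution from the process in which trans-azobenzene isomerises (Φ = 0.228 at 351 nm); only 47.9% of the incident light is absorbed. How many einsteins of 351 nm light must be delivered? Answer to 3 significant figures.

1.11e-4 einstein

Product: (3.97e-4 M)(0.0305 L) = 1.211e-5 mol.
Photons that must be absorbed: 1.211e-5 / 0.228 = 5.311e-5 mol.
Incident photons needed: 5.311e-5 / 0.479 = 1.109e-4 mol.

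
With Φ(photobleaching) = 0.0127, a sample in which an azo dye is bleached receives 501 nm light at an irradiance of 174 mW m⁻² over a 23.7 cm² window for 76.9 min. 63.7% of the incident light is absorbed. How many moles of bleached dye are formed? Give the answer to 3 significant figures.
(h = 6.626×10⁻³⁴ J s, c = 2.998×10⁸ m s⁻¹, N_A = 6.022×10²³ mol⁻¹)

6.45×10⁻⁸ mol

Photon energy at 501 nm: hc/λ = (6.626×10⁻³⁴)(2.998×10⁸)/(501×10⁻⁹) = 3.965×10⁻¹⁹ J.
Energy delivered: (174 mW m⁻²)(23.7×10⁻⁴ m²)(4614 s) = 1.903 J.
Photons incident: 1.903 / 3.965×10⁻¹⁹ = 4.799×10¹⁸, i.e. 4.799×10¹⁸/6.022×10²³ = 7.969×10⁻⁶ mol.
Photons absorbed: 0.637 × 7.969×10⁻⁶ = 5.076×10⁻⁶ mol.
Product: Φ × n_abs = 0.0127 × 5.076×10⁻⁶ = 6.447×10⁻⁸ mol.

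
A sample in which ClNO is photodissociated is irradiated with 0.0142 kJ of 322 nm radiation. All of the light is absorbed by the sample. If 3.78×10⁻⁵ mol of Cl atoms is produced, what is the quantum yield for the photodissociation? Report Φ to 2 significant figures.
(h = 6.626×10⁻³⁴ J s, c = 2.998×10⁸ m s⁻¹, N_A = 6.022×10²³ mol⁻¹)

Φ = 0.99

Photon energy at 322 nm: hc/λ = (6.626×10⁻³⁴)(2.998×10⁸)/(322×10⁻⁹) = 6.169×10⁻¹⁹ J.
Incident energy: 0.0142 kJ = 14.2 J.
Photons incident: 14.2 / 6.169×10⁻¹⁹ = 2.302×10¹⁹, i.e. 2.302×10¹⁹/6.022×10²³ = 3.823×10⁻⁵ mol.
Φ = 3.78×10⁻⁵ mol / 3.823×10⁻⁵ mol photons = 0.99.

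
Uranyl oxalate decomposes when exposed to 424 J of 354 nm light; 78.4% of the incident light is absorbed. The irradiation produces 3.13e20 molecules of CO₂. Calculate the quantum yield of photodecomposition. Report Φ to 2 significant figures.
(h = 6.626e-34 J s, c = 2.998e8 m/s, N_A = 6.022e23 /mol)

Product: 3.13e20 / 6.022e23 = 5.198e-4 mol.
Photon energy at 354 nm: hc/λ = (6.626e-34)(2.998e8)/(354e-9) = 5.612e-19 J.
Photons incident: 424 / 5.612e-19 = 7.555e20, i.e. 7.555e20/6.022e23 = 0.001255 mol.
Photons absorbed: 0.784 × 0.001255 = 9.839e-4 mol.
Φ = 5.198e-4 mol / 9.839e-4 mol photons = 0.53.

Φ = 0.53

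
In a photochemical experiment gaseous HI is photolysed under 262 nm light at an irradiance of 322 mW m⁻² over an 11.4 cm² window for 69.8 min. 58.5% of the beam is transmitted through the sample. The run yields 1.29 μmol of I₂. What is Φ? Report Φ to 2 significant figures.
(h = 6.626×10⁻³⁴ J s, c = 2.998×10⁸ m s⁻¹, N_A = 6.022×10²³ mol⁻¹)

Φ = 0.92

Product: 1.29 μmol = 1.29×10⁻⁶ mol.
Photon energy at 262 nm: hc/λ = (6.626×10⁻³⁴)(2.998×10⁸)/(262×10⁻⁹) = 7.582×10⁻¹⁹ J.
Energy delivered: (322 mW m⁻²)(11.4×10⁻⁴ m²)(4188 s) = 1.537 J.
Photons incident: 1.537 / 7.582×10⁻¹⁹ = 2.027×10¹⁸, i.e. 2.027×10¹⁸/6.022×10²³ = 3.366×10⁻⁶ mol.
Fraction absorbed: 1 − 58.5/100 = 0.4150.
Photons absorbed: 0.4150 × 3.366×10⁻⁶ = 1.397×10⁻⁶ mol.
Φ = 1.29×10⁻⁶ mol / 1.397×10⁻⁶ mol photons = 0.92.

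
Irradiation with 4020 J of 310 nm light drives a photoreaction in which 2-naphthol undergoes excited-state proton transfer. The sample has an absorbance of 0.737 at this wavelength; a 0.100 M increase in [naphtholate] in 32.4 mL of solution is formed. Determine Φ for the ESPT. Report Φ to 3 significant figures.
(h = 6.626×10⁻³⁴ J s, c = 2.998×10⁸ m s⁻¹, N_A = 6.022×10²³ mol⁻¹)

Φ = 0.381

Product: (0.100 M)(0.0324 L) = 0.003240 mol.
Photon energy at 310 nm: hc/λ = (6.626×10⁻³⁴)(2.998×10⁸)/(310×10⁻⁹) = 6.408×10⁻¹⁹ J.
Photons incident: 4020 / 6.408×10⁻¹⁹ = 6.273×10²¹, i.e. 6.273×10²¹/6.022×10²³ = 0.01042 mol.
Fraction absorbed: 1 − 10^(−0.737) = 0.8168.
Photons absorbed: 0.8168 × 0.01042 = 0.008511 mol.
Φ = 0.003240 mol / 0.008511 mol photons = 0.381.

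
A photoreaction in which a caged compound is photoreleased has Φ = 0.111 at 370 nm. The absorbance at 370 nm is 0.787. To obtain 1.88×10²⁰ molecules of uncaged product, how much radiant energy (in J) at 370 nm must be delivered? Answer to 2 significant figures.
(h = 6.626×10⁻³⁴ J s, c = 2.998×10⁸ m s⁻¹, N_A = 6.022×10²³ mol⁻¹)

1100 J

Product: 1.88×10²⁰ / 6.022×10²³ = 3.122×10⁻⁴ mol.
Photons that must be absorbed: 3.122×10⁻⁴ / 0.111 = 0.002813 mol.
Fraction absorbed: 1 − 10^(−0.787) = 0.8367.
Incident photons needed: 0.002813 / 0.8367 = 0.003362 mol.
Photon energy: hc/λ = 5.369×10⁻¹⁹ J; per mole, 3.233×10⁵ J mol⁻¹.
Energy required: 0.003362 × 3.233×10⁵ = 1100 J.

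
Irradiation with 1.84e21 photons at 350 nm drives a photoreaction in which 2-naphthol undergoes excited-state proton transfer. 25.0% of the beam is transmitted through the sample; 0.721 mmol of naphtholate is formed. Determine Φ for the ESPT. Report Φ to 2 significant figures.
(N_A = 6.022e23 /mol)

Product: 0.721 mmol = 7.21e-4 mol.
Moles of photons: 1.84e21 / 6.022e23 = 0.003055 mol.
Fraction absorbed: 1 − 25.0/100 = 0.7500.
Photons absorbed: 0.7500 × 0.003055 = 0.002291 mol.
Φ = 7.21e-4 mol / 0.002291 mol photons = 0.31.

Φ = 0.31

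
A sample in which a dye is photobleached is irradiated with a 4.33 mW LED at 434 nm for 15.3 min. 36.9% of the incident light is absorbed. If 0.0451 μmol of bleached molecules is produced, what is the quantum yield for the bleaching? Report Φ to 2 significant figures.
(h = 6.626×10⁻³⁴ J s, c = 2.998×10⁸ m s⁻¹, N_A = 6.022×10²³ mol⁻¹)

Φ = 0.0085

Product: 0.0451 μmol = 4.51×10⁻⁸ mol.
Photon energy at 434 nm: hc/λ = (6.626×10⁻³⁴)(2.998×10⁸)/(434×10⁻⁹) = 4.577×10⁻¹⁹ J.
Energy delivered: (4.33 mW)(918 s) = 3.975 J.
Photons incident: 3.975 / 4.577×10⁻¹⁹ = 8.685×10¹⁸, i.e. 8.685×10¹⁸/6.022×10²³ = 1.442×10⁻⁵ mol.
Photons absorbed: 0.369 × 1.442×10⁻⁵ = 5.321×10⁻⁶ mol.
Φ = 4.51×10⁻⁸ mol / 5.321×10⁻⁶ mol photons = 0.0085.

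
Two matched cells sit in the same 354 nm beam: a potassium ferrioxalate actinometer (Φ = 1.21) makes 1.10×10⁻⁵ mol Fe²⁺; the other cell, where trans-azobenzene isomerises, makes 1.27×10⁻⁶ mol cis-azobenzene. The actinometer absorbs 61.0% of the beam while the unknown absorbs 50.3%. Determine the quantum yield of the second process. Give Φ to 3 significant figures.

Photons absorbed by the actinometer: 1.10×10⁻⁵ / 1.21 = 9.091×10⁻⁶ mol.
Incident flux: 9.091×10⁻⁶ / 0.610 = 1.490×10⁻⁵ einstein.
Absorbed by unknown: 0.503 × 1.490×10⁻⁵ = 7.495×10⁻⁶ mol.
Φ(unknown) = 1.27×10⁻⁶ / 7.495×10⁻⁶ = 0.169.

Φ = 0.169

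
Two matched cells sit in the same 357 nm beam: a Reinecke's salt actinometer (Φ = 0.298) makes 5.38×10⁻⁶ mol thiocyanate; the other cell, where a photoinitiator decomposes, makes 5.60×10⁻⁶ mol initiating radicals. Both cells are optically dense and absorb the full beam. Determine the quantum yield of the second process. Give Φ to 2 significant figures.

Photons absorbed by the actinometer: 5.38×10⁻⁶ / 0.298 = 1.805×10⁻⁵ mol.
Φ(unknown) = 5.60×10⁻⁶ / 1.805×10⁻⁵ = 0.31.

Φ = 0.31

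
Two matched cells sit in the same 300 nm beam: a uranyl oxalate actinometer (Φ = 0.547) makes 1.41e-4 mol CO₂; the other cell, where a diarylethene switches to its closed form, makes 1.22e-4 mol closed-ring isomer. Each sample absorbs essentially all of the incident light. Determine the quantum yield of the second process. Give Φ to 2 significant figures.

Φ = 0.47

Photons absorbed by the actinometer: 1.41e-4 / 0.547 = 2.578e-4 mol.
Φ(unknown) = 1.22e-4 / 2.578e-4 = 0.47.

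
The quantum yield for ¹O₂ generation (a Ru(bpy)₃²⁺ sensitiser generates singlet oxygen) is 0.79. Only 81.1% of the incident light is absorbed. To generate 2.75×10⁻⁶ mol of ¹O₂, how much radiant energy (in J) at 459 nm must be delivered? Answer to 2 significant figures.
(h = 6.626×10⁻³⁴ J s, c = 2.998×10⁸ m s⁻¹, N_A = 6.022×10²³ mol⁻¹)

1.1 J

Photons that must be absorbed: 2.75×10⁻⁶ / 0.79 = 3.481×10⁻⁶ mol.
Incident photons needed: 3.481×10⁻⁶ / 0.811 = 4.292×10⁻⁶ mol.
Photon energy: hc/λ = 4.328×10⁻¹⁹ J; per mole, 2.606×10⁵ J mol⁻¹.
Energy required: 4.292×10⁻⁶ × 2.606×10⁵ = 1.1 J.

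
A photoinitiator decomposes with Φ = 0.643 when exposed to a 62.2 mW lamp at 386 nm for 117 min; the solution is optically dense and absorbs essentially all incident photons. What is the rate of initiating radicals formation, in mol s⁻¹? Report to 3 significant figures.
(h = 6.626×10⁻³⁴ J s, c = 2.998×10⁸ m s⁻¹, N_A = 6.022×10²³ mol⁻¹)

1.29×10⁻⁷ mol s⁻¹

Photon energy at 386 nm: hc/λ = (6.626×10⁻³⁴)(2.998×10⁸)/(386×10⁻⁹) = 5.146×10⁻¹⁹ J.
Energy delivered: (62.2 mW)(7020 s) = 436.6 J.
Photons incident: 436.6 / 5.146×10⁻¹⁹ = 8.484×10²⁰, i.e. 8.484×10²⁰/6.022×10²³ = 0.001409 mol.
Product formed: 0.643 × 0.001409 = 9.060×10⁻⁴ mol.
Rate: 9.060×10⁻⁴ / 7020 s = 1.29×10⁻⁷ mol s⁻¹.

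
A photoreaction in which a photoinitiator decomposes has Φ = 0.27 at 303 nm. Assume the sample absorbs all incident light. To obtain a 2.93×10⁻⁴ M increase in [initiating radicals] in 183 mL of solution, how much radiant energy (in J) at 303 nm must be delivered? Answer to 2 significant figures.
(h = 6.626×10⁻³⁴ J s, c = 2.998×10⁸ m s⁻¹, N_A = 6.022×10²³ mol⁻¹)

Product: (2.93×10⁻⁴ M)(0.183 L) = 5.362×10⁻⁵ mol.
Photons that must be absorbed: 5.362×10⁻⁵ / 0.27 = 1.986×10⁻⁴ mol.
Photon energy: hc/λ = 6.556×10⁻¹⁹ J; per mole, 3.948×10⁵ J mol⁻¹.
Energy required: 1.986×10⁻⁴ × 3.948×10⁵ = 78 J.

78 J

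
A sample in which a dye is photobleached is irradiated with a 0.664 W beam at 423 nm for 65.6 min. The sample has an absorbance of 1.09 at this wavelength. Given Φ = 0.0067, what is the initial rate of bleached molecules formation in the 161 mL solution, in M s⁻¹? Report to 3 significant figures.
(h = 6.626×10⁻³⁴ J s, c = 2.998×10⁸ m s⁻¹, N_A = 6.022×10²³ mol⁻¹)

Photon energy at 423 nm: hc/λ = (6.626×10⁻³⁴)(2.998×10⁸)/(423×10⁻⁹) = 4.696×10⁻¹⁹ J.
Energy delivered: (0.664 W)(3936 s) = 2614 J.
Photons incident: 2614 / 4.696×10⁻¹⁹ = 5.566×10²¹, i.e. 5.566×10²¹/6.022×10²³ = 0.009243 mol.
Fraction absorbed: 1 − 10^(−1.09) = 0.9187.
Photons absorbed: 0.9187 × 0.009243 = 0.008492 mol.
Product formed: 0.0067 × 0.008492 = 5.690×10⁻⁵ mol.
Rate: 5.690×10⁻⁵ mol / (3936 s × 0.161 L) = 8.98×10⁻⁸ M s⁻¹.

8.98×10⁻⁸ M s⁻¹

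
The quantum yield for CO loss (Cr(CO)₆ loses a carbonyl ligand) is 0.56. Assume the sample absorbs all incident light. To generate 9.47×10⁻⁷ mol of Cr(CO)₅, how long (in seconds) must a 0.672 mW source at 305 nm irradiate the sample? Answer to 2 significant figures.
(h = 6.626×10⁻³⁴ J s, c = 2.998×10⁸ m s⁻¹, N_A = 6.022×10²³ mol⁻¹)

t ≈ 990 s

Photons that must be absorbed: 9.47×10⁻⁷ / 0.56 = 1.691×10⁻⁶ mol.
Photon energy: hc/λ = 6.513×10⁻¹⁹ J; per mole, 3.922×10⁵ J mol⁻¹.
Energy required: 1.691×10⁻⁶ × 3.922×10⁵ = 0.6632 J.
Time: 0.6632 J / 0.000672 W = 990 s.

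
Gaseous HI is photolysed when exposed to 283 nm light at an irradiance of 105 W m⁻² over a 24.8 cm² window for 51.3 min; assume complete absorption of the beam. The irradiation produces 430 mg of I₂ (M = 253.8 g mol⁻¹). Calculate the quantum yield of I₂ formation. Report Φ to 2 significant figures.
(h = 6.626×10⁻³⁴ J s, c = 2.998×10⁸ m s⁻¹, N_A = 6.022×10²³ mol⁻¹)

Φ = 0.89

Product: 430 mg / 253.8 g mol⁻¹ = 0.001694 mol.
Photon energy at 283 nm: hc/λ = (6.626×10⁻³⁴)(2.998×10⁸)/(283×10⁻⁹) = 7.019×10⁻¹⁹ J.
Energy delivered: (105 W m⁻²)(24.8×10⁻⁴ m²)(3078 s) = 801.5 J.
Photons incident: 801.5 / 7.019×10⁻¹⁹ = 1.142×10²¹, i.e. 1.142×10²¹/6.022×10²³ = 0.001896 mol.
Φ = 0.001694 mol / 0.001896 mol photons = 0.89.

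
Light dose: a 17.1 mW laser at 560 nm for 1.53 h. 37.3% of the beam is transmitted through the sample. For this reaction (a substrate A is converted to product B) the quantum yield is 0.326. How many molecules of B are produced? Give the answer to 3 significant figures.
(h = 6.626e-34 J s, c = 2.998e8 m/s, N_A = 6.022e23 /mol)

Photon energy at 560 nm: hc/λ = (6.626e-34)(2.998e8)/(560e-9) = 3.547e-19 J.
Energy delivered: (17.1 mW)(5508 s) = 94.19 J.
Photons incident: 94.19 / 3.547e-19 = 2.655e20, i.e. 2.655e20/6.022e23 = 4.409e-4 mol.
Fraction absorbed: 1 − 37.3/100 = 0.6270.
Photons absorbed: 0.6270 × 4.409e-4 = 2.764e-4 mol.
Product: Φ × n_abs = 0.326 × 2.764e-4 = 9.011e-5 mol.
As a count: 9.011e-5 × 6.022e23 = 5.43e19.

5.43e19 molecules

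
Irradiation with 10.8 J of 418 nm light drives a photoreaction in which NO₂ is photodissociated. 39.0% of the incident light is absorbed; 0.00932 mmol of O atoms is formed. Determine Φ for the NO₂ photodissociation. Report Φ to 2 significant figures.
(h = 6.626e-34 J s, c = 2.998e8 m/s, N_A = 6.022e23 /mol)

Φ = 0.63

Product: 0.00932 mmol = 9.32e-6 mol.
Photon energy at 418 nm: hc/λ = (6.626e-34)(2.998e8)/(418e-9) = 4.752e-19 J.
Photons incident: 10.8 / 4.752e-19 = 2.273e19, i.e. 2.273e19/6.022e23 = 3.774e-5 mol.
Photons absorbed: 0.390 × 3.774e-5 = 1.472e-5 mol.
Φ = 9.32e-6 mol / 1.472e-5 mol photons = 0.63.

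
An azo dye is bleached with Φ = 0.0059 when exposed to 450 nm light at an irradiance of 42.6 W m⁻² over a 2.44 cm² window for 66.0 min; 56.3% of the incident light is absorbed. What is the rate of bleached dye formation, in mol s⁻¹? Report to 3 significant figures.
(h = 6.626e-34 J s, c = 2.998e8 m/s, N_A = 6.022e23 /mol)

Photon energy at 450 nm: hc/λ = (6.626e-34)(2.998e8)/(450e-9) = 4.414e-19 J.
Energy delivered: (42.6 W m⁻²)(2.44e-4 m²)(3960 s) = 41.16 J.
Photons incident: 41.16 / 4.414e-19 = 9.325e19, i.e. 9.325e19/6.022e23 = 1.548e-4 mol.
Photons absorbed: 0.563 × 1.548e-4 = 8.715e-5 mol.
Product formed: 0.0059 × 8.715e-5 = 5.142e-7 mol.
Rate: 5.142e-7 / 3960 s = 1.30e-10 mol s⁻¹.

1.30e-10 mol s⁻¹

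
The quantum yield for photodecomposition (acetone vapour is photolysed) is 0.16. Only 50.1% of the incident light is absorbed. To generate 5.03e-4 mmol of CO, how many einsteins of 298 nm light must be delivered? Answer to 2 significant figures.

Product: 5.03e-4 mmol = 5.03e-7 mol.
Photons that must be absorbed: 5.03e-7 / 0.16 = 3.144e-6 mol.
Incident photons needed: 3.144e-6 / 0.501 = 6.275e-6 mol.

6.3e-6 einstein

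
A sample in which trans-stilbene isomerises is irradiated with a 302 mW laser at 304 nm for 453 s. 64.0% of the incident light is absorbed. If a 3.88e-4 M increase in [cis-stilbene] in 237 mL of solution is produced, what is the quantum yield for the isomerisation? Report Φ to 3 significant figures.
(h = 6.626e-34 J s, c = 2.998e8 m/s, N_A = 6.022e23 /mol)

Φ = 0.413

Product: (3.88e-4 M)(0.237 L) = 9.196e-5 mol.
Photon energy at 304 nm: hc/λ = (6.626e-34)(2.998e8)/(304e-9) = 6.534e-19 J.
Energy delivered: (302 mW)(453 s) = 136.8 J.
Photons incident: 136.8 / 6.534e-19 = 2.094e20, i.e. 2.094e20/6.022e23 = 3.477e-4 mol.
Photons absorbed: 0.640 × 3.477e-4 = 2.225e-4 mol.
Φ = 9.196e-5 mol / 2.225e-4 mol photons = 0.413.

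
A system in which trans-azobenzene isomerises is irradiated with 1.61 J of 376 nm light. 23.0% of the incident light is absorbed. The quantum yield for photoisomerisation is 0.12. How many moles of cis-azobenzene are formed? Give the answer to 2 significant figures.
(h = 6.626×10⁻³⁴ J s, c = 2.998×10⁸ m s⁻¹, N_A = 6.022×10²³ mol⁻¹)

Photon energy at 376 nm: hc/λ = (6.626×10⁻³⁴)(2.998×10⁸)/(376×10⁻⁹) = 5.283×10⁻¹⁹ J.
Photons incident: 1.61 / 5.283×10⁻¹⁹ = 3.048×10¹⁸, i.e. 3.048×10¹⁸/6.022×10²³ = 5.061×10⁻⁶ mol.
Photons absorbed: 0.230 × 5.061×10⁻⁶ = 1.164×10⁻⁶ mol.
Product: Φ × n_abs = 0.12 × 1.164×10⁻⁶ = 1.397×10⁻⁷ mol.

1.4×10⁻⁷ mol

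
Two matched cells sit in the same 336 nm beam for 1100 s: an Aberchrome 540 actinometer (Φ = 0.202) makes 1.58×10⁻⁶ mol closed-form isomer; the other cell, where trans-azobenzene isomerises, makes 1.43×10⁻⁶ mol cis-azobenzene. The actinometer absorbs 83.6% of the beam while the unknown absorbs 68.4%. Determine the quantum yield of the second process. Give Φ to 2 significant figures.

Φ = 0.22

Photons absorbed by the actinometer: 1.58×10⁻⁶ / 0.202 = 7.822×10⁻⁶ mol.
Incident flux: 7.822×10⁻⁶ / 0.836 = 9.356×10⁻⁶ einstein.
Absorbed by unknown: 0.684 × 9.356×10⁻⁶ = 6.400×10⁻⁶ mol.
Φ(unknown) = 1.43×10⁻⁶ / 6.400×10⁻⁶ = 0.22.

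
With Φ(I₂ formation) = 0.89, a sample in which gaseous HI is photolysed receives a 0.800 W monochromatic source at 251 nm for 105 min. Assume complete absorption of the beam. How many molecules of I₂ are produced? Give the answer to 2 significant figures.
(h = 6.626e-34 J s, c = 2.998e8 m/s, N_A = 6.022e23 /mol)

5.7e21 molecules

Photon energy at 251 nm: hc/λ = (6.626e-34)(2.998e8)/(251e-9) = 7.914e-19 J.
Energy delivered: (0.800 W)(6300 s) = 5040 J.
Photons incident: 5040 / 7.914e-19 = 6.368e21, i.e. 6.368e21/6.022e23 = 0.01057 mol.
Product: Φ × n_abs = 0.89 × 0.01057 = 0.009407 mol.
As a count: 0.009407 × 6.022e23 = 5.7e21.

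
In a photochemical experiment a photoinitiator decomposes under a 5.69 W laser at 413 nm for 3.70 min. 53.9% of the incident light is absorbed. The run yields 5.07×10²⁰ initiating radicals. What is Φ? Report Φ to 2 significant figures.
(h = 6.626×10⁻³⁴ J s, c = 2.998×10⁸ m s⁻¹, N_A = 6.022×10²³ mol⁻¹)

Product: 5.07×10²⁰ / 6.022×10²³ = 8.419×10⁻⁴ mol.
Photon energy at 413 nm: hc/λ = (6.626×10⁻³⁴)(2.998×10⁸)/(413×10⁻⁹) = 4.810×10⁻¹⁹ J.
Energy delivered: (5.69 W)(222 s) = 1263 J.
Photons incident: 1263 / 4.810×10⁻¹⁹ = 2.626×10²¹, i.e. 2.626×10²¹/6.022×10²³ = 0.004361 mol.
Photons absorbed: 0.539 × 0.004361 = 0.002351 mol.
Φ = 8.419×10⁻⁴ mol / 0.002351 mol photons = 0.36.

Φ = 0.36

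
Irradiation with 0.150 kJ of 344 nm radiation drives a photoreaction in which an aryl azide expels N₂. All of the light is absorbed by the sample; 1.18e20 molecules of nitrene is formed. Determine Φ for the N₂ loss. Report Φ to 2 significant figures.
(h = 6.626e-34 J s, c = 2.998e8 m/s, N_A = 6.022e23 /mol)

Product: 1.18e20 / 6.022e23 = 1.959e-4 mol.
Photon energy at 344 nm: hc/λ = (6.626e-34)(2.998e8)/(344e-9) = 5.775e-19 J.
Incident energy: 0.150 kJ = 150 J.
Photons incident: 150 / 5.775e-19 = 2.597e20, i.e. 2.597e20/6.022e23 = 4.313e-4 mol.
Φ = 1.959e-4 mol / 4.313e-4 mol photons = 0.45.

Φ = 0.45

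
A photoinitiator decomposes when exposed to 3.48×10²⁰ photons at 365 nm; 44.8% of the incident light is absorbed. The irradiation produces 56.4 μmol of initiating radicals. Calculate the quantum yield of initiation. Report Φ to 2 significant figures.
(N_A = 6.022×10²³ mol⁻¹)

Product: 56.4 μmol = 5.64×10⁻⁵ mol.
Moles of photons: 3.48×10²⁰ / 6.022×10²³ = 5.779×10⁻⁴ mol.
Photons absorbed: 0.448 × 5.779×10⁻⁴ = 2.589×10⁻⁴ mol.
Φ = 5.64×10⁻⁵ mol / 2.589×10⁻⁴ mol photons = 0.22.

Φ = 0.22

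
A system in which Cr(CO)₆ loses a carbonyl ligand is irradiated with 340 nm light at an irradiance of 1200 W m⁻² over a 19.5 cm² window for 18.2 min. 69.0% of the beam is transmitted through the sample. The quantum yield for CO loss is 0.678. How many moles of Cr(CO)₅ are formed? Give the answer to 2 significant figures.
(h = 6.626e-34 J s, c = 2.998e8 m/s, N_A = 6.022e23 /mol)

0.0015 mol

Photon energy at 340 nm: hc/λ = (6.626e-34)(2.998e8)/(340e-9) = 5.843e-19 J.
Energy delivered: (1200 W m⁻²)(19.5e-4 m²)(1092 s) = 2555 J.
Photons incident: 2555 / 5.843e-19 = 4.373e21, i.e. 4.373e21/6.022e23 = 0.007262 mol.
Fraction absorbed: 1 − 69.0/100 = 0.3100.
Photons absorbed: 0.3100 × 0.007262 = 0.002251 mol.
Product: Φ × n_abs = 0.678 × 0.002251 = 0.001526 mol.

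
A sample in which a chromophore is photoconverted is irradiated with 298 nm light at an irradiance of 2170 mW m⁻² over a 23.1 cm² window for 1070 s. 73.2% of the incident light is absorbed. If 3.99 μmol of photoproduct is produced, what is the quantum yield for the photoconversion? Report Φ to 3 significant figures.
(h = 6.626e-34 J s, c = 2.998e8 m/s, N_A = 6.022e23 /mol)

Φ = 0.408

Product: 3.99 μmol = 3.99e-6 mol.
Photon energy at 298 nm: hc/λ = (6.626e-34)(2.998e8)/(298e-9) = 6.666e-19 J.
Energy delivered: (2170 mW m⁻²)(23.1e-4 m²)(1070 s) = 5.364 J.
Photons incident: 5.364 / 6.666e-19 = 8.047e18, i.e. 8.047e18/6.022e23 = 1.336e-5 mol.
Photons absorbed: 0.732 × 1.336e-5 = 9.780e-6 mol.
Φ = 3.99e-6 mol / 9.780e-6 mol photons = 0.408.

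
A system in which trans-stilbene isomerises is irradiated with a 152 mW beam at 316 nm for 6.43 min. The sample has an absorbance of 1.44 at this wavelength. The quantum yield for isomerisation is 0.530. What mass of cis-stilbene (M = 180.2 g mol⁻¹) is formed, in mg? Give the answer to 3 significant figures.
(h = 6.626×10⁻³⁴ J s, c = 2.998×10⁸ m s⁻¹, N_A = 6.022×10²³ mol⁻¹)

14.3 mg

Photon energy at 316 nm: hc/λ = (6.626×10⁻³⁴)(2.998×10⁸)/(316×10⁻⁹) = 6.286×10⁻¹⁹ J.
Energy delivered: (152 mW)(385.8 s) = 58.64 J.
Photons incident: 58.64 / 6.286×10⁻¹⁹ = 9.329×10¹⁹, i.e. 9.329×10¹⁹/6.022×10²³ = 1.549×10⁻⁴ mol.
Fraction absorbed: 1 − 10^(−1.44) = 0.9637.
Photons absorbed: 0.9637 × 1.549×10⁻⁴ = 1.493×10⁻⁴ mol.
Product: Φ × n_abs = 0.530 × 1.493×10⁻⁴ = 7.913×10⁻⁵ mol.
Mass: 7.913×10⁻⁵ × 180.2 = 0.01426 g = 14.3 mg.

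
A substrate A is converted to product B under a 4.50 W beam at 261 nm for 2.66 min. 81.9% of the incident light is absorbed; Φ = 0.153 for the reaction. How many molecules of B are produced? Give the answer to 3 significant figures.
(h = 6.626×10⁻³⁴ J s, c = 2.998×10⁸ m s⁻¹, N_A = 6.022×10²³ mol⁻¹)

Photon energy at 261 nm: hc/λ = (6.626×10⁻³⁴)(2.998×10⁸)/(261×10⁻⁹) = 7.611×10⁻¹⁹ J.
Energy delivered: (4.50 W)(159.6 s) = 718.2 J.
Photons incident: 718.2 / 7.611×10⁻¹⁹ = 9.436×10²⁰, i.e. 9.436×10²⁰/6.022×10²³ = 0.001567 mol.
Photons absorbed: 0.819 × 0.001567 = 0.001283 mol.
Product: Φ × n_abs = 0.153 × 0.001283 = 1.963×10⁻⁴ mol.
As a count: 1.963×10⁻⁴ × 6.022×10²³ = 1.18×10²⁰.

1.18×10²⁰ molecules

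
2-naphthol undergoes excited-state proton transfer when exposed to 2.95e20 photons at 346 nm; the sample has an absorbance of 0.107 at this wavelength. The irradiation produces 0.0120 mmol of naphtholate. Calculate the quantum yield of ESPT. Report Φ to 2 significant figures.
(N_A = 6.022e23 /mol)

Φ = 0.11

Product: 0.0120 mmol = 1.20e-5 mol.
Moles of photons: 2.95e20 / 6.022e23 = 4.899e-4 mol.
Fraction absorbed: 1 − 10^(−0.107) = 0.2184.
Photons absorbed: 0.2184 × 4.899e-4 = 1.070e-4 mol.
Φ = 1.20e-5 mol / 1.070e-4 mol photons = 0.11.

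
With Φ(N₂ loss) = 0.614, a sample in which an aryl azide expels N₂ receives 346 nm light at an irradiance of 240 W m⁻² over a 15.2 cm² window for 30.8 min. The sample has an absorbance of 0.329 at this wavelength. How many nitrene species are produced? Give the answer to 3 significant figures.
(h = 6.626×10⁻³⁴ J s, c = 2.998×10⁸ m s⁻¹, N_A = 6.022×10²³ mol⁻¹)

3.83×10²⁰ species

Photon energy at 346 nm: hc/λ = (6.626×10⁻³⁴)(2.998×10⁸)/(346×10⁻⁹) = 5.741×10⁻¹⁹ J.
Energy delivered: (240 W m⁻²)(15.2×10⁻⁴ m²)(1848 s) = 674.2 J.
Photons incident: 674.2 / 5.741×10⁻¹⁹ = 1.174×10²¹, i.e. 1.174×10²¹/6.022×10²³ = 0.001950 mol.
Fraction absorbed: 1 − 10^(−0.329) = 0.5312.
Photons absorbed: 0.5312 × 0.001950 = 0.001036 mol.
Product: Φ × n_abs = 0.614 × 0.001036 = 6.361×10⁻⁴ mol.
As a count: 6.361×10⁻⁴ × 6.022×10²³ = 3.83×10²⁰.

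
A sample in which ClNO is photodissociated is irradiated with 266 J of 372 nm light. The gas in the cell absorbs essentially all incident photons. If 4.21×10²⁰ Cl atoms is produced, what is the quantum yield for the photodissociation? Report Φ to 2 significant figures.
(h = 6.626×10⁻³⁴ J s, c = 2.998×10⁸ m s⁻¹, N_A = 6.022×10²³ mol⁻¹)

Φ = 0.85

Product: 4.21×10²⁰ / 6.022×10²³ = 6.991×10⁻⁴ mol.
Photon energy at 372 nm: hc/λ = (6.626×10⁻³⁴)(2.998×10⁸)/(372×10⁻⁹) = 5.340×10⁻¹⁹ J.
Photons incident: 266 / 5.340×10⁻¹⁹ = 4.981×10²⁰, i.e. 4.981×10²⁰/6.022×10²³ = 8.271×10⁻⁴ mol.
Φ = 6.991×10⁻⁴ mol / 8.271×10⁻⁴ mol photons = 0.85.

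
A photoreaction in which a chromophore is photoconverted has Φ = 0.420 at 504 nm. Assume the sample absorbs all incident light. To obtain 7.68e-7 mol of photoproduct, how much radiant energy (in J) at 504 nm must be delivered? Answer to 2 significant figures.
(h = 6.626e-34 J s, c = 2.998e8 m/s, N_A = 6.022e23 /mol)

0.43 J

Photons that must be absorbed: 7.68e-7 / 0.420 = 1.829e-6 mol.
Photon energy: hc/λ = 3.941e-19 J; per mole, 2.373e5 J mol⁻¹.
Energy required: 1.829e-6 × 2.373e5 = 0.43 J.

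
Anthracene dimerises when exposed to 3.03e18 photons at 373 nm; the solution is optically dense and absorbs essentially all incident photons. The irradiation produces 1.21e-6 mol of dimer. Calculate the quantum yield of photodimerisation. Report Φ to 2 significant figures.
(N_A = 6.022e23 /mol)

Φ = 0.24

Moles of photons: 3.03e18 / 6.022e23 = 5.032e-6 mol.
Φ = 1.21e-6 mol / 5.032e-6 mol photons = 0.24.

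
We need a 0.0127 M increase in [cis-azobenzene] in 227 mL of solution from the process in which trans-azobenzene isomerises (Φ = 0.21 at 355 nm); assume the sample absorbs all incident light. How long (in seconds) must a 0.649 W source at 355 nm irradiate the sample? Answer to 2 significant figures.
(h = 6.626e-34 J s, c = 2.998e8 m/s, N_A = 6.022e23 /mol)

Product: (0.0127 M)(0.227 L) = 0.002883 mol.
Photons that must be absorbed: 0.002883 / 0.21 = 0.01373 mol.
Photon energy: hc/λ = 5.596e-19 J; per mole, 3.370e5 J mol⁻¹.
Energy required: 0.01373 × 3.370e5 = 4627 J.
Time: 4627 J / 0.649 W = 7100 s.

t ≈ 7100 s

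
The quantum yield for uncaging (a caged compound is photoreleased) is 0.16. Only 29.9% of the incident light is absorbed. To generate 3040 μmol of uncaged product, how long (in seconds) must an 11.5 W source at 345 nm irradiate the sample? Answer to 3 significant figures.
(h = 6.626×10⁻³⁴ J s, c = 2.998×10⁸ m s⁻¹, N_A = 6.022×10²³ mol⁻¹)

t ≈ 1920 s

Product: 3040 μmol = 0.00304 mol.
Photons that must be absorbed: 0.00304 / 0.16 = 0.01900 mol.
Incident photons needed: 0.01900 / 0.299 = 0.06355 mol.
Photon energy: hc/λ = 5.758×10⁻¹⁹ J; per mole, 3.467×10⁵ J mol⁻¹.
Energy required: 0.06355 × 3.467×10⁵ = 2.203×10⁴ J.
Time: 2.203×10⁴ J / 11.5 W = 1920 s.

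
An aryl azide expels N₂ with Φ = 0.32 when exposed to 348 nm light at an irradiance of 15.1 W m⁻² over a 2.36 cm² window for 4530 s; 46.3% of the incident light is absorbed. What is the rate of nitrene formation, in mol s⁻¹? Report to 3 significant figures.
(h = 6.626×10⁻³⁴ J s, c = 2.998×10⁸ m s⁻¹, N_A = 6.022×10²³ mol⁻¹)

Photon energy at 348 nm: hc/λ = (6.626×10⁻³⁴)(2.998×10⁸)/(348×10⁻⁹) = 5.708×10⁻¹⁹ J.
Energy delivered: (15.1 W m⁻²)(2.36×10⁻⁴ m²)(4530 s) = 16.14 J.
Photons incident: 16.14 / 5.708×10⁻¹⁹ = 2.828×10¹⁹, i.e. 2.828×10¹⁹/6.022×10²³ = 4.696×10⁻⁵ mol.
Photons absorbed: 0.463 × 4.696×10⁻⁵ = 2.174×10⁻⁵ mol.
Product formed: 0.32 × 2.174×10⁻⁵ = 6.957×10⁻⁶ mol.
Rate: 6.957×10⁻⁶ / 4530 s = 1.54×10⁻⁹ mol s⁻¹.

1.54×10⁻⁹ mol s⁻¹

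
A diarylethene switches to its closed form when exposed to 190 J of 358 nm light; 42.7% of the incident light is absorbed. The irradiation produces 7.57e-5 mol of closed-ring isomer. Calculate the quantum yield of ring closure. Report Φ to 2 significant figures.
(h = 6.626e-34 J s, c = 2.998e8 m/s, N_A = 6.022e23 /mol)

Φ = 0.31

Photon energy at 358 nm: hc/λ = (6.626e-34)(2.998e8)/(358e-9) = 5.549e-19 J.
Photons incident: 190 / 5.549e-19 = 3.424e20, i.e. 3.424e20/6.022e23 = 5.686e-4 mol.
Photons absorbed: 0.427 × 5.686e-4 = 2.428e-4 mol.
Φ = 7.57e-5 mol / 2.428e-4 mol photons = 0.31.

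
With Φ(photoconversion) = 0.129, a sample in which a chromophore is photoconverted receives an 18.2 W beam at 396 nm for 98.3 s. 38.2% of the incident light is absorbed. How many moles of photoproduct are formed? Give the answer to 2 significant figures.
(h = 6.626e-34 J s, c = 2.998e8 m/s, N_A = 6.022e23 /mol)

Photon energy at 396 nm: hc/λ = (6.626e-34)(2.998e8)/(396e-9) = 5.016e-19 J.
Energy delivered: (18.2 W)(98.3 s) = 1789 J.
Photons incident: 1789 / 5.016e-19 = 3.567e21, i.e. 3.567e21/6.022e23 = 0.005923 mol.
Photons absorbed: 0.382 × 0.005923 = 0.002263 mol.
Product: Φ × n_abs = 0.129 × 0.002263 = 2.919e-4 mol.

2.9e-4 mol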